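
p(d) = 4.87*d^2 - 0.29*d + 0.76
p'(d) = 9.74*d - 0.29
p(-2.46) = 30.94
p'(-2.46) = -24.25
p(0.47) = 1.70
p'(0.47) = 4.29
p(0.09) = 0.77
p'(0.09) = 0.59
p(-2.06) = 22.02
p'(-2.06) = -20.35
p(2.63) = 33.68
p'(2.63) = 25.33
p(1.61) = 12.92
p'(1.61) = 15.39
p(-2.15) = 23.90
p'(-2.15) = -21.23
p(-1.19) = 8.00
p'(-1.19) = -11.88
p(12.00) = 698.56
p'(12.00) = 116.59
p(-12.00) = 705.52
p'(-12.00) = -117.17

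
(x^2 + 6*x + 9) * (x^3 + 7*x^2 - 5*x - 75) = x^5 + 13*x^4 + 46*x^3 - 42*x^2 - 495*x - 675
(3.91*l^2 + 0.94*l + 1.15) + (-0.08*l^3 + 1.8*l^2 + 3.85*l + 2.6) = -0.08*l^3 + 5.71*l^2 + 4.79*l + 3.75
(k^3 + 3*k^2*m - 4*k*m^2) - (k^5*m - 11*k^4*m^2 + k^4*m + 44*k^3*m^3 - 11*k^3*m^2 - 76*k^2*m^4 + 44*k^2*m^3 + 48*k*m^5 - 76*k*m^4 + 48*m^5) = -k^5*m + 11*k^4*m^2 - k^4*m - 44*k^3*m^3 + 11*k^3*m^2 + k^3 + 76*k^2*m^4 - 44*k^2*m^3 + 3*k^2*m - 48*k*m^5 + 76*k*m^4 - 4*k*m^2 - 48*m^5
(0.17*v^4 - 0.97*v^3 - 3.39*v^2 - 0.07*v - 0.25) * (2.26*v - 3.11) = 0.3842*v^5 - 2.7209*v^4 - 4.6447*v^3 + 10.3847*v^2 - 0.3473*v + 0.7775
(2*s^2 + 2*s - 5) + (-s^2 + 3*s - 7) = s^2 + 5*s - 12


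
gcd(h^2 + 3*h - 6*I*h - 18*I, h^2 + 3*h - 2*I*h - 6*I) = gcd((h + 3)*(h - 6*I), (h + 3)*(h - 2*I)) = h + 3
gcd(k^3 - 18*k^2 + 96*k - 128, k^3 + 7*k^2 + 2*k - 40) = k - 2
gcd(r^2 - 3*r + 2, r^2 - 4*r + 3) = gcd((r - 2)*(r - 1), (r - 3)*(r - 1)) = r - 1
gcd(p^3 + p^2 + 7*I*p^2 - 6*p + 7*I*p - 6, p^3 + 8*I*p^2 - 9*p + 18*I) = p + 6*I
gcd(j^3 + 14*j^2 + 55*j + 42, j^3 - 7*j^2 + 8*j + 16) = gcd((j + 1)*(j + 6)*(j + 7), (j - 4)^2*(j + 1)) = j + 1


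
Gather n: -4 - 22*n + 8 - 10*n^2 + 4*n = -10*n^2 - 18*n + 4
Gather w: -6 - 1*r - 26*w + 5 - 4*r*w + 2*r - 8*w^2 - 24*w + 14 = r - 8*w^2 + w*(-4*r - 50) + 13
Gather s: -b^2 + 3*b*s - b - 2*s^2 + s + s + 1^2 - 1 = -b^2 - b - 2*s^2 + s*(3*b + 2)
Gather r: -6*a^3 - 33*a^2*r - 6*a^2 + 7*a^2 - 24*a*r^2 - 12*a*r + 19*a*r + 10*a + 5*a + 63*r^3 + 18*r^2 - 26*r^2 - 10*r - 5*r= -6*a^3 + a^2 + 15*a + 63*r^3 + r^2*(-24*a - 8) + r*(-33*a^2 + 7*a - 15)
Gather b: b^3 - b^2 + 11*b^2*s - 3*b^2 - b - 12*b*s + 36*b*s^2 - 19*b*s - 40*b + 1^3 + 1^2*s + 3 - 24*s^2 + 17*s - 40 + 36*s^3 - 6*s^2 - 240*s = b^3 + b^2*(11*s - 4) + b*(36*s^2 - 31*s - 41) + 36*s^3 - 30*s^2 - 222*s - 36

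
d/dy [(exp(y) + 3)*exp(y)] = (2*exp(y) + 3)*exp(y)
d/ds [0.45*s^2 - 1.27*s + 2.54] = 0.9*s - 1.27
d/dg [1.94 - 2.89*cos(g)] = 2.89*sin(g)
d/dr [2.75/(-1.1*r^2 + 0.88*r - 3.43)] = (6.05*r - 2.42)/(1.1*r^2 - 0.88*r + 3.43)^2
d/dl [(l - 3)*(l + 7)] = 2*l + 4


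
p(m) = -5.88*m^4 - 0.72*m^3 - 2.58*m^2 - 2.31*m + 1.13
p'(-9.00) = 17015.25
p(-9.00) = -38240.86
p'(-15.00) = 78969.09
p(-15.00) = -295789.72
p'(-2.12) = 223.02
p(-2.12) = -117.48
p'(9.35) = -19464.65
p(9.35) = -45773.58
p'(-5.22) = 3311.17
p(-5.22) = -4320.46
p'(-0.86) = 15.49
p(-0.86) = -1.55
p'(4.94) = -2915.94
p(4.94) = -3661.79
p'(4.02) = -1585.93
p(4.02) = -1632.24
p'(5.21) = -3414.04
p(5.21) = -4515.16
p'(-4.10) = 1603.56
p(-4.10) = -1644.69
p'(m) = -23.52*m^3 - 2.16*m^2 - 5.16*m - 2.31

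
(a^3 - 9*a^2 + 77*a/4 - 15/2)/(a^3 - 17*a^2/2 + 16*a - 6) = (a - 5/2)/(a - 2)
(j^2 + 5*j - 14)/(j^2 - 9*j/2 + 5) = 2*(j + 7)/(2*j - 5)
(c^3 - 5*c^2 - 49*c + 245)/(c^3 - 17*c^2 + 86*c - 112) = (c^2 + 2*c - 35)/(c^2 - 10*c + 16)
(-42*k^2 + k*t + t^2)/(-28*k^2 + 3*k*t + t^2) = (-6*k + t)/(-4*k + t)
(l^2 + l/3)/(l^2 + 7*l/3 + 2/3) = l/(l + 2)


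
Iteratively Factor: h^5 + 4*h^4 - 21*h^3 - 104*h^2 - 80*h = (h + 1)*(h^4 + 3*h^3 - 24*h^2 - 80*h) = (h + 1)*(h + 4)*(h^3 - h^2 - 20*h) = (h - 5)*(h + 1)*(h + 4)*(h^2 + 4*h) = h*(h - 5)*(h + 1)*(h + 4)*(h + 4)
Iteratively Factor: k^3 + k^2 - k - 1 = (k - 1)*(k^2 + 2*k + 1) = (k - 1)*(k + 1)*(k + 1)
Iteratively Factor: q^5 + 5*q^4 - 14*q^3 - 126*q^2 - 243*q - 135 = (q + 3)*(q^4 + 2*q^3 - 20*q^2 - 66*q - 45) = (q - 5)*(q + 3)*(q^3 + 7*q^2 + 15*q + 9) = (q - 5)*(q + 1)*(q + 3)*(q^2 + 6*q + 9) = (q - 5)*(q + 1)*(q + 3)^2*(q + 3)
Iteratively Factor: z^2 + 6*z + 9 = (z + 3)*(z + 3)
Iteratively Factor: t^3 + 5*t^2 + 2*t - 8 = (t - 1)*(t^2 + 6*t + 8) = (t - 1)*(t + 4)*(t + 2)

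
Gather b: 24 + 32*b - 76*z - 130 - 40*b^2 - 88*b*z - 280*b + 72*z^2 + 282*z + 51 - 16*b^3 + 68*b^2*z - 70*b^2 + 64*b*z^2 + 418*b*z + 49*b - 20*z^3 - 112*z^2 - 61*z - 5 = -16*b^3 + b^2*(68*z - 110) + b*(64*z^2 + 330*z - 199) - 20*z^3 - 40*z^2 + 145*z - 60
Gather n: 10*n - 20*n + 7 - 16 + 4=-10*n - 5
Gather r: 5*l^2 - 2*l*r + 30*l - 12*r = 5*l^2 + 30*l + r*(-2*l - 12)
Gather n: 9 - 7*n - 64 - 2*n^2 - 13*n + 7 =-2*n^2 - 20*n - 48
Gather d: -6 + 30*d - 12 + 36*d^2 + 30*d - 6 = 36*d^2 + 60*d - 24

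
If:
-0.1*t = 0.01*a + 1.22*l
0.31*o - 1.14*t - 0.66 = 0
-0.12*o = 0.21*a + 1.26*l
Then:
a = -1.69283330684888*t - 1.27951692356587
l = 0.0104878436357858 - 0.0680915302717305*t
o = 3.67741935483871*t + 2.12903225806452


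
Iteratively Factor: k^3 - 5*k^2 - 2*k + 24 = (k - 3)*(k^2 - 2*k - 8) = (k - 3)*(k + 2)*(k - 4)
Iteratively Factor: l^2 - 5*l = (l)*(l - 5)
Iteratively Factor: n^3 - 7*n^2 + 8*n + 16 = (n - 4)*(n^2 - 3*n - 4) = (n - 4)^2*(n + 1)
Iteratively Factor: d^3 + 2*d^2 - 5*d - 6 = (d - 2)*(d^2 + 4*d + 3) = (d - 2)*(d + 3)*(d + 1)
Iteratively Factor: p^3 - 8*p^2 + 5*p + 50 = (p - 5)*(p^2 - 3*p - 10) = (p - 5)^2*(p + 2)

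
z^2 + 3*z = z*(z + 3)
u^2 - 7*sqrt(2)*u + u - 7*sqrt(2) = (u + 1)*(u - 7*sqrt(2))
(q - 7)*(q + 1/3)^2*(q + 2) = q^4 - 13*q^3/3 - 155*q^2/9 - 89*q/9 - 14/9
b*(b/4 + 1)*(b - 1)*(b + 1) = b^4/4 + b^3 - b^2/4 - b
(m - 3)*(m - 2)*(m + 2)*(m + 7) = m^4 + 4*m^3 - 25*m^2 - 16*m + 84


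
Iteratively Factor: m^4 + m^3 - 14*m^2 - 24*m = (m)*(m^3 + m^2 - 14*m - 24) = m*(m - 4)*(m^2 + 5*m + 6) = m*(m - 4)*(m + 2)*(m + 3)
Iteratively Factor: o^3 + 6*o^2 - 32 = (o + 4)*(o^2 + 2*o - 8) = (o - 2)*(o + 4)*(o + 4)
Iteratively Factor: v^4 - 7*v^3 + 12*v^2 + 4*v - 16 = (v - 2)*(v^3 - 5*v^2 + 2*v + 8) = (v - 2)^2*(v^2 - 3*v - 4) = (v - 4)*(v - 2)^2*(v + 1)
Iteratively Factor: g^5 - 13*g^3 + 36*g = (g - 2)*(g^4 + 2*g^3 - 9*g^2 - 18*g) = (g - 3)*(g - 2)*(g^3 + 5*g^2 + 6*g) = (g - 3)*(g - 2)*(g + 2)*(g^2 + 3*g) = g*(g - 3)*(g - 2)*(g + 2)*(g + 3)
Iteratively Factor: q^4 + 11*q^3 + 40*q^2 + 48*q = (q + 3)*(q^3 + 8*q^2 + 16*q) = (q + 3)*(q + 4)*(q^2 + 4*q) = (q + 3)*(q + 4)^2*(q)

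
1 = 1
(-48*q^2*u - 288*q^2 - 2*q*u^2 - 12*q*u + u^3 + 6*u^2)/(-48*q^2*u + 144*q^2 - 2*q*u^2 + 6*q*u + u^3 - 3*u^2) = (u + 6)/(u - 3)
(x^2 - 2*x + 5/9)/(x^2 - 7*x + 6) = (x^2 - 2*x + 5/9)/(x^2 - 7*x + 6)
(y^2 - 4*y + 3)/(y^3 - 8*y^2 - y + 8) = (y - 3)/(y^2 - 7*y - 8)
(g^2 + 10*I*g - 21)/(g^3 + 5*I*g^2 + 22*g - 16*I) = (g^2 + 10*I*g - 21)/(g^3 + 5*I*g^2 + 22*g - 16*I)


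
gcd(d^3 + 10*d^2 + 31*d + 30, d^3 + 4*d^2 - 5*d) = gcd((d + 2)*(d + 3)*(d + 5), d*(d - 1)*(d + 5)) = d + 5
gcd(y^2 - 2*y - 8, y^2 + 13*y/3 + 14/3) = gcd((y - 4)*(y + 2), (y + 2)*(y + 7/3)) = y + 2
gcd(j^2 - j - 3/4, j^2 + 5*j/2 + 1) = j + 1/2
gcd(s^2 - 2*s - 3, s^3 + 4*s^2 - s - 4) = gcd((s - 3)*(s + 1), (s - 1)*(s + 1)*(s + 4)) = s + 1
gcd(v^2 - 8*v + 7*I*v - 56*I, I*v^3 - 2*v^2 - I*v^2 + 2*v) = 1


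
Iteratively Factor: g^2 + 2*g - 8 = (g + 4)*(g - 2)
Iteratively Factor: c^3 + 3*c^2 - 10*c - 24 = (c + 2)*(c^2 + c - 12) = (c - 3)*(c + 2)*(c + 4)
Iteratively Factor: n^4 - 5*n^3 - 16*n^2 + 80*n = (n - 4)*(n^3 - n^2 - 20*n) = n*(n - 4)*(n^2 - n - 20) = n*(n - 5)*(n - 4)*(n + 4)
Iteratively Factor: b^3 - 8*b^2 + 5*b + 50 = (b + 2)*(b^2 - 10*b + 25) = (b - 5)*(b + 2)*(b - 5)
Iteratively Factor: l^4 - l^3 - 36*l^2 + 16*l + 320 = (l + 4)*(l^3 - 5*l^2 - 16*l + 80) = (l - 4)*(l + 4)*(l^2 - l - 20) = (l - 4)*(l + 4)^2*(l - 5)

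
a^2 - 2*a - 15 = (a - 5)*(a + 3)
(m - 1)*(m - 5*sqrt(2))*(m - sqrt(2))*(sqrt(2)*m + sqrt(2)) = sqrt(2)*m^4 - 12*m^3 + 9*sqrt(2)*m^2 + 12*m - 10*sqrt(2)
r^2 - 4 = (r - 2)*(r + 2)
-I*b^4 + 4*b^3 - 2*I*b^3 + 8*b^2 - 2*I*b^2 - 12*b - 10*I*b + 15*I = (b + 3)*(b - I)*(b + 5*I)*(-I*b + I)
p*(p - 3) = p^2 - 3*p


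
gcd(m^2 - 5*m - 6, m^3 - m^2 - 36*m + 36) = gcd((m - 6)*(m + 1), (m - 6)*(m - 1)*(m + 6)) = m - 6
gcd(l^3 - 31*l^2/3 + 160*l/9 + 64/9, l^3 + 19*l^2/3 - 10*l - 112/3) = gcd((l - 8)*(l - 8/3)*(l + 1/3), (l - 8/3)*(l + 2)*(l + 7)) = l - 8/3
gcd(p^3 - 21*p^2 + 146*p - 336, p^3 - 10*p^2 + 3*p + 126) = p^2 - 13*p + 42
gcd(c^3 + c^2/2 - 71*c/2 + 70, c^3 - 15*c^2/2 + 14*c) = c - 4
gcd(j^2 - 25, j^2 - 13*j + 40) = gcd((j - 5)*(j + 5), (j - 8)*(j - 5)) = j - 5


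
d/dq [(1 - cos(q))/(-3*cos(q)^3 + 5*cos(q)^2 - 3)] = (29*cos(q)/2 - 7*cos(2*q) + 3*cos(3*q)/2 - 10)*sin(q)/(3*cos(q)^3 - 5*cos(q)^2 + 3)^2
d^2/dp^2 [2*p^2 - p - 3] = 4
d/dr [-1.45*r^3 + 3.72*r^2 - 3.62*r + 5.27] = -4.35*r^2 + 7.44*r - 3.62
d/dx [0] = 0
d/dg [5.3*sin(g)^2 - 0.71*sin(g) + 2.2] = (10.6*sin(g) - 0.71)*cos(g)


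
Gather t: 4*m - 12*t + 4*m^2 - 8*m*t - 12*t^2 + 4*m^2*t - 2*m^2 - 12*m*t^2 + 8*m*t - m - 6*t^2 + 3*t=2*m^2 + 3*m + t^2*(-12*m - 18) + t*(4*m^2 - 9)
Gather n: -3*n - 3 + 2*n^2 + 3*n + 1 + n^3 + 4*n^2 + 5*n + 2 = n^3 + 6*n^2 + 5*n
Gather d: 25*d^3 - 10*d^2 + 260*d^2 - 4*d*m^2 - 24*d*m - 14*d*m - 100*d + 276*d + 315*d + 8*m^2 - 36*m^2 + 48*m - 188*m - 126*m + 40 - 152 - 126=25*d^3 + 250*d^2 + d*(-4*m^2 - 38*m + 491) - 28*m^2 - 266*m - 238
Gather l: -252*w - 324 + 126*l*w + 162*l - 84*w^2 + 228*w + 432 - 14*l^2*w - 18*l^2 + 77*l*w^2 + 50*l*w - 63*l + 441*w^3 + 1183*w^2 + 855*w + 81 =l^2*(-14*w - 18) + l*(77*w^2 + 176*w + 99) + 441*w^3 + 1099*w^2 + 831*w + 189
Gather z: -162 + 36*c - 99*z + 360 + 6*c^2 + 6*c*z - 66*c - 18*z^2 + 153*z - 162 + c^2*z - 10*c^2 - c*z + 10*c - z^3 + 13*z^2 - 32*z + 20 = -4*c^2 - 20*c - z^3 - 5*z^2 + z*(c^2 + 5*c + 22) + 56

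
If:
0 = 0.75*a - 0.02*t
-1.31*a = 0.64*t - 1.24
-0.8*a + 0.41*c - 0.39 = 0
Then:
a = 0.05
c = 1.05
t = 1.84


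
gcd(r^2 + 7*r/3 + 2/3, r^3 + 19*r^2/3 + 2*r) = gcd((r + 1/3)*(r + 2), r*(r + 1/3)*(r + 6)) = r + 1/3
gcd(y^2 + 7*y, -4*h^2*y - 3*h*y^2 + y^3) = y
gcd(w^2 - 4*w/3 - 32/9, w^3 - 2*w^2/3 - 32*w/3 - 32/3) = w + 4/3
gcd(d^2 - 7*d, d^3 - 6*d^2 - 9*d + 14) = d - 7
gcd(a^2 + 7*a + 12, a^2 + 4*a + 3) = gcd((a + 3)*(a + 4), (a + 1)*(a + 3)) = a + 3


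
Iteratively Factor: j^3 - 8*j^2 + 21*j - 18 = (j - 3)*(j^2 - 5*j + 6) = (j - 3)^2*(j - 2)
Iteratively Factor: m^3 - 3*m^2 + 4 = (m + 1)*(m^2 - 4*m + 4) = (m - 2)*(m + 1)*(m - 2)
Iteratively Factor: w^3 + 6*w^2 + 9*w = (w)*(w^2 + 6*w + 9) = w*(w + 3)*(w + 3)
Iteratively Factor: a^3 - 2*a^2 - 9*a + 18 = (a + 3)*(a^2 - 5*a + 6) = (a - 3)*(a + 3)*(a - 2)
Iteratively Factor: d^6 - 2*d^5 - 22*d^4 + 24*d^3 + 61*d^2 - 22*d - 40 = (d - 2)*(d^5 - 22*d^3 - 20*d^2 + 21*d + 20) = (d - 2)*(d - 1)*(d^4 + d^3 - 21*d^2 - 41*d - 20) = (d - 2)*(d - 1)*(d + 1)*(d^3 - 21*d - 20) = (d - 2)*(d - 1)*(d + 1)^2*(d^2 - d - 20) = (d - 2)*(d - 1)*(d + 1)^2*(d + 4)*(d - 5)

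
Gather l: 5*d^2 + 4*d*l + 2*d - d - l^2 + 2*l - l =5*d^2 + d - l^2 + l*(4*d + 1)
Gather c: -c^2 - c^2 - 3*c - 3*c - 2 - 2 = -2*c^2 - 6*c - 4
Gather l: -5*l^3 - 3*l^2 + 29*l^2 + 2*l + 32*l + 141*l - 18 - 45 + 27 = -5*l^3 + 26*l^2 + 175*l - 36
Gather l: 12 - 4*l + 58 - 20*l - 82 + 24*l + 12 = 0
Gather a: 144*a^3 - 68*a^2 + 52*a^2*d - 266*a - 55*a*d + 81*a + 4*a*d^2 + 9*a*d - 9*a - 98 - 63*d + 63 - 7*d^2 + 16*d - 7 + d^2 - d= 144*a^3 + a^2*(52*d - 68) + a*(4*d^2 - 46*d - 194) - 6*d^2 - 48*d - 42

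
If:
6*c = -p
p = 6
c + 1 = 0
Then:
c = -1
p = 6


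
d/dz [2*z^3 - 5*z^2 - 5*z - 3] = 6*z^2 - 10*z - 5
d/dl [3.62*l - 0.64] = 3.62000000000000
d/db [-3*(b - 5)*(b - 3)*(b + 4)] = -9*b^2 + 24*b + 51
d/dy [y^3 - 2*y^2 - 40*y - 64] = 3*y^2 - 4*y - 40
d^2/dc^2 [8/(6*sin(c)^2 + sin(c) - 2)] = 8*(-144*sin(c)^4 - 18*sin(c)^3 + 167*sin(c)^2 + 34*sin(c) + 26)/(6*sin(c)^2 + sin(c) - 2)^3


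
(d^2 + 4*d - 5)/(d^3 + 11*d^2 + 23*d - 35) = 1/(d + 7)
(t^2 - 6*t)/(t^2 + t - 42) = t/(t + 7)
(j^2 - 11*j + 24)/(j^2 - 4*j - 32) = (j - 3)/(j + 4)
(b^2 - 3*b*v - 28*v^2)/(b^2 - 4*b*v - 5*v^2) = (-b^2 + 3*b*v + 28*v^2)/(-b^2 + 4*b*v + 5*v^2)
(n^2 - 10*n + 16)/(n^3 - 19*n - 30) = (-n^2 + 10*n - 16)/(-n^3 + 19*n + 30)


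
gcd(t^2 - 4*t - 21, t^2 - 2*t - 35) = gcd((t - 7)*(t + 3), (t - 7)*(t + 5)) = t - 7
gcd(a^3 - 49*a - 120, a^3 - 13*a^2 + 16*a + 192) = a^2 - 5*a - 24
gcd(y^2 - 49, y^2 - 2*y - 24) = 1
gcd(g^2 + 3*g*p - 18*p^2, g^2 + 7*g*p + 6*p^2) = g + 6*p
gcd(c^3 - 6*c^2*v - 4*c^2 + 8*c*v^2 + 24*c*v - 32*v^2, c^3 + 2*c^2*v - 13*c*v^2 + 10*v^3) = -c + 2*v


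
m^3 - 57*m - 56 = (m - 8)*(m + 1)*(m + 7)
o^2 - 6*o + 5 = (o - 5)*(o - 1)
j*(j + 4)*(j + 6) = j^3 + 10*j^2 + 24*j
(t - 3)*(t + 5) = t^2 + 2*t - 15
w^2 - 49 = (w - 7)*(w + 7)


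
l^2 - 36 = (l - 6)*(l + 6)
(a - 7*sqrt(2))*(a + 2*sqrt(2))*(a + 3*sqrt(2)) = a^3 - 2*sqrt(2)*a^2 - 58*a - 84*sqrt(2)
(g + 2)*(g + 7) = g^2 + 9*g + 14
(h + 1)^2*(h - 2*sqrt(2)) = h^3 - 2*sqrt(2)*h^2 + 2*h^2 - 4*sqrt(2)*h + h - 2*sqrt(2)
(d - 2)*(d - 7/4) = d^2 - 15*d/4 + 7/2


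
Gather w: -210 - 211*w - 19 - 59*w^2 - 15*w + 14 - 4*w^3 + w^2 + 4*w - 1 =-4*w^3 - 58*w^2 - 222*w - 216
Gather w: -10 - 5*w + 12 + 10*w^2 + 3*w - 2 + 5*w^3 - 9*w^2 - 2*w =5*w^3 + w^2 - 4*w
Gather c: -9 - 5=-14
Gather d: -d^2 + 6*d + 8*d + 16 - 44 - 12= -d^2 + 14*d - 40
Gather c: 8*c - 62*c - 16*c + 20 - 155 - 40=-70*c - 175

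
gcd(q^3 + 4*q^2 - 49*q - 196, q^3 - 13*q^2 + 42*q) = q - 7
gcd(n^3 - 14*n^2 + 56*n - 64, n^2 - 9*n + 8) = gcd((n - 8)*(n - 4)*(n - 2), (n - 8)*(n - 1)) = n - 8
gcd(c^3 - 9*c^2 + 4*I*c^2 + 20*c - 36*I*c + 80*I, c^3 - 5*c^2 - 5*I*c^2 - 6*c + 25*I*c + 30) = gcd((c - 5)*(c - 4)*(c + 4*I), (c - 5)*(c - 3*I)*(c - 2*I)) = c - 5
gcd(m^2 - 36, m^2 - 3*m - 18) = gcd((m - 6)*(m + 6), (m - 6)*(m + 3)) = m - 6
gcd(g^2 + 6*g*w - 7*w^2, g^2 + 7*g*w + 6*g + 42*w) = g + 7*w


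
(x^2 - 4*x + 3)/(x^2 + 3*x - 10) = (x^2 - 4*x + 3)/(x^2 + 3*x - 10)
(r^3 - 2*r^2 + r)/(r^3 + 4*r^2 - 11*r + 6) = r/(r + 6)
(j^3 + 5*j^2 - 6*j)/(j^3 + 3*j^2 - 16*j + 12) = j/(j - 2)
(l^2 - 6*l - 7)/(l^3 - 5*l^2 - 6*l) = (l - 7)/(l*(l - 6))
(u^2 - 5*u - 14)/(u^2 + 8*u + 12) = (u - 7)/(u + 6)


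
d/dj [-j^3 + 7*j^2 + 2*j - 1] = -3*j^2 + 14*j + 2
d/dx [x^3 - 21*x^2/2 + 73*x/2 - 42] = 3*x^2 - 21*x + 73/2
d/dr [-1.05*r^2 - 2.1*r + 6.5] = -2.1*r - 2.1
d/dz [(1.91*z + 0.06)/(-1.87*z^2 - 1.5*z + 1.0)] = (3.5717*z^2 + 0.2244*z + 2.0)/(3.4969*z^4 + 5.61*z^3 - 1.49*z^2 - 3.0*z + 1.0)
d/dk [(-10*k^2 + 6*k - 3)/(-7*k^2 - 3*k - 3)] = 9*(8*k^2 + 2*k - 3)/(49*k^4 + 42*k^3 + 51*k^2 + 18*k + 9)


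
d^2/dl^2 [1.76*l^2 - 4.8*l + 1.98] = 3.52000000000000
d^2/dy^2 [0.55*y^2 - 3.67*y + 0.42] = 1.10000000000000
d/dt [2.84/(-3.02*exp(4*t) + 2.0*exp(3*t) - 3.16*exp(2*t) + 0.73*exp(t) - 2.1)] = (34.3072*exp(3*t) - 17.04*exp(2*t) + 17.9488*exp(t) - 2.0732)*exp(t)/(3.02*exp(4*t) - 2.0*exp(3*t) + 3.16*exp(2*t) - 0.73*exp(t) + 2.1)^2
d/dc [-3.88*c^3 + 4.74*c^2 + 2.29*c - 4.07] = -11.64*c^2 + 9.48*c + 2.29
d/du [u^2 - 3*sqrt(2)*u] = 2*u - 3*sqrt(2)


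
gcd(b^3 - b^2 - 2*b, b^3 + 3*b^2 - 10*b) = b^2 - 2*b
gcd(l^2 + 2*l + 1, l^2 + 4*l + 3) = l + 1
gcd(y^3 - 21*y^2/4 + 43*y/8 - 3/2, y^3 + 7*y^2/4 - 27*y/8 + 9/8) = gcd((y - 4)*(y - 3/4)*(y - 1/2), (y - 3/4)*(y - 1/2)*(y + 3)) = y^2 - 5*y/4 + 3/8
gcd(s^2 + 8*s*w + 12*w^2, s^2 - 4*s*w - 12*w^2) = s + 2*w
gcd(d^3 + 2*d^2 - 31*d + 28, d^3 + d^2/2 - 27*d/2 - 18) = d - 4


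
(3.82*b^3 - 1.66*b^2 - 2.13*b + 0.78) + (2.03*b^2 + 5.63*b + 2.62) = 3.82*b^3 + 0.37*b^2 + 3.5*b + 3.4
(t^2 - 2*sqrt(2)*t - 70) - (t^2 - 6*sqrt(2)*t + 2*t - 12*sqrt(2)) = -2*t + 4*sqrt(2)*t - 70 + 12*sqrt(2)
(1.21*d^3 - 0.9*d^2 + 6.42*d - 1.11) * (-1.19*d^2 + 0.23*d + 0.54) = -1.4399*d^5 + 1.3493*d^4 - 7.1934*d^3 + 2.3115*d^2 + 3.2115*d - 0.5994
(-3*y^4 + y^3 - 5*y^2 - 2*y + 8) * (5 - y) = 3*y^5 - 16*y^4 + 10*y^3 - 23*y^2 - 18*y + 40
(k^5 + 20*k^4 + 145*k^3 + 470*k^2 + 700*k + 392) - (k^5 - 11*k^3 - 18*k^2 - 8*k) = 20*k^4 + 156*k^3 + 488*k^2 + 708*k + 392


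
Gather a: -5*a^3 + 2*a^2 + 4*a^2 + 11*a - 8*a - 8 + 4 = -5*a^3 + 6*a^2 + 3*a - 4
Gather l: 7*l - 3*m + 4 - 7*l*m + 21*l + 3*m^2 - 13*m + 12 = l*(28 - 7*m) + 3*m^2 - 16*m + 16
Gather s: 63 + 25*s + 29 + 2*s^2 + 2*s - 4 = 2*s^2 + 27*s + 88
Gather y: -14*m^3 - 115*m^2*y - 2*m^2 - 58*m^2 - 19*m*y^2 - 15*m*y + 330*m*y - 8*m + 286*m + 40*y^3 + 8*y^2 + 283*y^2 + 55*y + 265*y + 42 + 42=-14*m^3 - 60*m^2 + 278*m + 40*y^3 + y^2*(291 - 19*m) + y*(-115*m^2 + 315*m + 320) + 84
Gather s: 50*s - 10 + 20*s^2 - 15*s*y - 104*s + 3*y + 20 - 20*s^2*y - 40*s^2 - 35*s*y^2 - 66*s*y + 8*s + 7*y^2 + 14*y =s^2*(-20*y - 20) + s*(-35*y^2 - 81*y - 46) + 7*y^2 + 17*y + 10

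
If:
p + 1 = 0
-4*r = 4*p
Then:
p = -1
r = 1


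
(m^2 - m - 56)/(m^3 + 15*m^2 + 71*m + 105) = (m - 8)/(m^2 + 8*m + 15)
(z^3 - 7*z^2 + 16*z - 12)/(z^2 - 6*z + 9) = (z^2 - 4*z + 4)/(z - 3)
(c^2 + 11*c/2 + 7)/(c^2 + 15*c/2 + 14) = (c + 2)/(c + 4)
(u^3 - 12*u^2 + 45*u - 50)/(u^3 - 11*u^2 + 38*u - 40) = (u - 5)/(u - 4)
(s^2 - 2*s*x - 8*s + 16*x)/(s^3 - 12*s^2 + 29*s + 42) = (s^2 - 2*s*x - 8*s + 16*x)/(s^3 - 12*s^2 + 29*s + 42)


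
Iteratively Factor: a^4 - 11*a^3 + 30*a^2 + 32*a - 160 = (a + 2)*(a^3 - 13*a^2 + 56*a - 80) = (a - 4)*(a + 2)*(a^2 - 9*a + 20) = (a - 4)^2*(a + 2)*(a - 5)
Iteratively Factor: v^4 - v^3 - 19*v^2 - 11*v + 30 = (v - 1)*(v^3 - 19*v - 30) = (v - 5)*(v - 1)*(v^2 + 5*v + 6) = (v - 5)*(v - 1)*(v + 3)*(v + 2)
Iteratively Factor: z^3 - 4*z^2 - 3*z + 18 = (z - 3)*(z^2 - z - 6) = (z - 3)*(z + 2)*(z - 3)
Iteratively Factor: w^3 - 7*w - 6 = (w - 3)*(w^2 + 3*w + 2) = (w - 3)*(w + 2)*(w + 1)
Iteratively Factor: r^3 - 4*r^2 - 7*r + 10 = (r - 1)*(r^2 - 3*r - 10) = (r - 5)*(r - 1)*(r + 2)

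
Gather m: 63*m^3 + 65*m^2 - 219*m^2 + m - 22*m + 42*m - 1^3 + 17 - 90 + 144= 63*m^3 - 154*m^2 + 21*m + 70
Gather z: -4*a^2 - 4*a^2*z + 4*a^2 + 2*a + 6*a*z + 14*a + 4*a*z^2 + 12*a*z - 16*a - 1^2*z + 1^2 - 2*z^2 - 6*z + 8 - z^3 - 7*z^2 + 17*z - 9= -z^3 + z^2*(4*a - 9) + z*(-4*a^2 + 18*a + 10)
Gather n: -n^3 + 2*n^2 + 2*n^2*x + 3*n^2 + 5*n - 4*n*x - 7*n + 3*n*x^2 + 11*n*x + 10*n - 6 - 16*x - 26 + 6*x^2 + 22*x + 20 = -n^3 + n^2*(2*x + 5) + n*(3*x^2 + 7*x + 8) + 6*x^2 + 6*x - 12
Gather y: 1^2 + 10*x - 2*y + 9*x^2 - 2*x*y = 9*x^2 + 10*x + y*(-2*x - 2) + 1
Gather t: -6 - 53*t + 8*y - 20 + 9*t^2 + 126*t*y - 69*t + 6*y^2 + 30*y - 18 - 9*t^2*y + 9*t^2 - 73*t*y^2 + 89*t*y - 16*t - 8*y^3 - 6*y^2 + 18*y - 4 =t^2*(18 - 9*y) + t*(-73*y^2 + 215*y - 138) - 8*y^3 + 56*y - 48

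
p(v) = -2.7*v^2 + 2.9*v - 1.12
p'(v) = 2.9 - 5.4*v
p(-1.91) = -16.51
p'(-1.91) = 13.21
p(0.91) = -0.72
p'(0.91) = -2.01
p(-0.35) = -2.47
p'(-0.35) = 4.79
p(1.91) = -5.43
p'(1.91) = -7.41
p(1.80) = -4.65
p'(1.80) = -6.82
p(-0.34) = -2.42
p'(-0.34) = 4.74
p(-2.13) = -19.55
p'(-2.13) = 14.40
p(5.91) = -78.29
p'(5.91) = -29.01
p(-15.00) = -652.12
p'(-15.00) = 83.90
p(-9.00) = -245.92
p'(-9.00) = 51.50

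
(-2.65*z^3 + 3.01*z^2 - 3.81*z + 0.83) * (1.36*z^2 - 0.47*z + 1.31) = -3.604*z^5 + 5.3391*z^4 - 10.0678*z^3 + 6.8626*z^2 - 5.3812*z + 1.0873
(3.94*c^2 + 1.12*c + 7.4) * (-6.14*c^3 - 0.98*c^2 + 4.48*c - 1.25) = -24.1916*c^5 - 10.738*c^4 - 28.8824*c^3 - 7.1594*c^2 + 31.752*c - 9.25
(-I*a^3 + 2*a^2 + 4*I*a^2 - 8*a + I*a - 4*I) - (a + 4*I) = -I*a^3 + 2*a^2 + 4*I*a^2 - 9*a + I*a - 8*I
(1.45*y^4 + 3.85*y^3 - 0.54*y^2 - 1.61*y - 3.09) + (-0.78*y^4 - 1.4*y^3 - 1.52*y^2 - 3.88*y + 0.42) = 0.67*y^4 + 2.45*y^3 - 2.06*y^2 - 5.49*y - 2.67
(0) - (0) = 0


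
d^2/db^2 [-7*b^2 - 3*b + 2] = -14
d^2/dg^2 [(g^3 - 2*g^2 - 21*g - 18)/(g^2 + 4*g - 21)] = 48*(g^3 - 18*g^2 - 9*g - 138)/(g^6 + 12*g^5 - 15*g^4 - 440*g^3 + 315*g^2 + 5292*g - 9261)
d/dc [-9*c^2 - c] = -18*c - 1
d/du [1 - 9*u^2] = -18*u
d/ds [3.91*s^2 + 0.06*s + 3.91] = 7.82*s + 0.06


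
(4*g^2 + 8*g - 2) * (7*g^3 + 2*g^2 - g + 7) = 28*g^5 + 64*g^4 - 2*g^3 + 16*g^2 + 58*g - 14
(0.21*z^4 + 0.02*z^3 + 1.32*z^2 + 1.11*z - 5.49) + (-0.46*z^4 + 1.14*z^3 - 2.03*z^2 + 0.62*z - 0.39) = -0.25*z^4 + 1.16*z^3 - 0.71*z^2 + 1.73*z - 5.88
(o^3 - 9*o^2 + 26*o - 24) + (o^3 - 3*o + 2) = 2*o^3 - 9*o^2 + 23*o - 22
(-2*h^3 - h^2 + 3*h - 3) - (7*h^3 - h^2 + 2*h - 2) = -9*h^3 + h - 1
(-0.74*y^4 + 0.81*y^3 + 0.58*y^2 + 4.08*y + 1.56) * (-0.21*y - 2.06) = 0.1554*y^5 + 1.3543*y^4 - 1.7904*y^3 - 2.0516*y^2 - 8.7324*y - 3.2136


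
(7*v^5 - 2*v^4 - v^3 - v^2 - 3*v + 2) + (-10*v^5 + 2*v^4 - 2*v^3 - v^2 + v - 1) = -3*v^5 - 3*v^3 - 2*v^2 - 2*v + 1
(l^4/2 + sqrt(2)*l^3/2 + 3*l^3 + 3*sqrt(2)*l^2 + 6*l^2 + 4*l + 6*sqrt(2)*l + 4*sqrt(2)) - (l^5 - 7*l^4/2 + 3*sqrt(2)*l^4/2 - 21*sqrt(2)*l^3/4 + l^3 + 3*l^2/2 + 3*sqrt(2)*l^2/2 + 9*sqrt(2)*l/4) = -l^5 - 3*sqrt(2)*l^4/2 + 4*l^4 + 2*l^3 + 23*sqrt(2)*l^3/4 + 3*sqrt(2)*l^2/2 + 9*l^2/2 + 4*l + 15*sqrt(2)*l/4 + 4*sqrt(2)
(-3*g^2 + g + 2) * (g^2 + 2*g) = -3*g^4 - 5*g^3 + 4*g^2 + 4*g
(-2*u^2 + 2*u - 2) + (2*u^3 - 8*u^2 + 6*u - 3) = 2*u^3 - 10*u^2 + 8*u - 5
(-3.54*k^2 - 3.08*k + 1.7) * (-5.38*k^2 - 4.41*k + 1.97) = 19.0452*k^4 + 32.1818*k^3 - 2.537*k^2 - 13.5646*k + 3.349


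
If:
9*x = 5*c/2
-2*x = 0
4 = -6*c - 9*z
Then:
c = 0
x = 0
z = -4/9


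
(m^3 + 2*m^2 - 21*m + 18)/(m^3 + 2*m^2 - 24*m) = (m^2 - 4*m + 3)/(m*(m - 4))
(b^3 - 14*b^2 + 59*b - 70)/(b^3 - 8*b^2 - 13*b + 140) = (b - 2)/(b + 4)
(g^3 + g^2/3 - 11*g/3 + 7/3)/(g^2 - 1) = (3*g^2 + 4*g - 7)/(3*(g + 1))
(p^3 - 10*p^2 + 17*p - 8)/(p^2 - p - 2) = (-p^3 + 10*p^2 - 17*p + 8)/(-p^2 + p + 2)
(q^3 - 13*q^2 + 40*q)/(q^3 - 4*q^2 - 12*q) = (-q^2 + 13*q - 40)/(-q^2 + 4*q + 12)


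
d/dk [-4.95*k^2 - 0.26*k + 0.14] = -9.9*k - 0.26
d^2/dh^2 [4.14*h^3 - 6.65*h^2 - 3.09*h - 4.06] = 24.84*h - 13.3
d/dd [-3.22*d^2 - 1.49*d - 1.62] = -6.44*d - 1.49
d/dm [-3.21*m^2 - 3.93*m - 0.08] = -6.42*m - 3.93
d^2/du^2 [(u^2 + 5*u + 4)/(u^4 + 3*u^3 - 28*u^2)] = 2*(3*u^6 + 39*u^5 + 197*u^4 - 105*u^3 - 2052*u^2 + 1232*u + 9408)/(u^4*(u^6 + 9*u^5 - 57*u^4 - 477*u^3 + 1596*u^2 + 7056*u - 21952))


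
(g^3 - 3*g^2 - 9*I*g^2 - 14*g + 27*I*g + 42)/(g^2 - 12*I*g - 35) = (g^2 - g*(3 + 2*I) + 6*I)/(g - 5*I)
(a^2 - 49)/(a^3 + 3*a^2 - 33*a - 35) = (a - 7)/(a^2 - 4*a - 5)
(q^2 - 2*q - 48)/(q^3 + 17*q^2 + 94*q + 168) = (q - 8)/(q^2 + 11*q + 28)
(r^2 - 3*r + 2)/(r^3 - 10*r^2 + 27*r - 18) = (r - 2)/(r^2 - 9*r + 18)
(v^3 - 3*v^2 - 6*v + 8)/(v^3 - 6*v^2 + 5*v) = (v^2 - 2*v - 8)/(v*(v - 5))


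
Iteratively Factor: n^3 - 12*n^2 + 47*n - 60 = (n - 4)*(n^2 - 8*n + 15) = (n - 4)*(n - 3)*(n - 5)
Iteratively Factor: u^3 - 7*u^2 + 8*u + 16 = (u - 4)*(u^2 - 3*u - 4) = (u - 4)*(u + 1)*(u - 4)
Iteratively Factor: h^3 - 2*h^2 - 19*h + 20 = (h + 4)*(h^2 - 6*h + 5) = (h - 5)*(h + 4)*(h - 1)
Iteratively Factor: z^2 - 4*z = (z - 4)*(z)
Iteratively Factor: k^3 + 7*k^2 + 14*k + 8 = (k + 4)*(k^2 + 3*k + 2) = (k + 1)*(k + 4)*(k + 2)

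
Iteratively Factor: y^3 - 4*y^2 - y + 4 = (y - 4)*(y^2 - 1) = (y - 4)*(y - 1)*(y + 1)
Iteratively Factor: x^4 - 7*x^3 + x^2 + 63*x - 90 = (x - 3)*(x^3 - 4*x^2 - 11*x + 30) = (x - 3)*(x + 3)*(x^2 - 7*x + 10) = (x - 5)*(x - 3)*(x + 3)*(x - 2)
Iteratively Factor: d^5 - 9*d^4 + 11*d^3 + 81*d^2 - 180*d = (d - 5)*(d^4 - 4*d^3 - 9*d^2 + 36*d) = (d - 5)*(d + 3)*(d^3 - 7*d^2 + 12*d) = (d - 5)*(d - 3)*(d + 3)*(d^2 - 4*d) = (d - 5)*(d - 4)*(d - 3)*(d + 3)*(d)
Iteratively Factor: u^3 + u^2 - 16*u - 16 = (u + 4)*(u^2 - 3*u - 4) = (u + 1)*(u + 4)*(u - 4)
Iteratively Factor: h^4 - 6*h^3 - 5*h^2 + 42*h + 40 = (h - 4)*(h^3 - 2*h^2 - 13*h - 10) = (h - 5)*(h - 4)*(h^2 + 3*h + 2) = (h - 5)*(h - 4)*(h + 2)*(h + 1)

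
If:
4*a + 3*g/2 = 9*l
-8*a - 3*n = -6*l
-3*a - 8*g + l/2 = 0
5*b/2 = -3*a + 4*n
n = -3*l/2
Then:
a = 0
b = 0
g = 0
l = 0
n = 0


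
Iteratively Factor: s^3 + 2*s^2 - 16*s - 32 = (s + 4)*(s^2 - 2*s - 8) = (s - 4)*(s + 4)*(s + 2)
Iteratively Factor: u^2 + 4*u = (u + 4)*(u)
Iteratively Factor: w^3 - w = (w + 1)*(w^2 - w) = (w - 1)*(w + 1)*(w)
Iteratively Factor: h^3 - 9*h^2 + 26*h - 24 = (h - 4)*(h^2 - 5*h + 6) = (h - 4)*(h - 3)*(h - 2)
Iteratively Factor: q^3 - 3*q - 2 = (q - 2)*(q^2 + 2*q + 1) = (q - 2)*(q + 1)*(q + 1)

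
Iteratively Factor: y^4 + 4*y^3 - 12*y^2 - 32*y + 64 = (y - 2)*(y^3 + 6*y^2 - 32) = (y - 2)^2*(y^2 + 8*y + 16) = (y - 2)^2*(y + 4)*(y + 4)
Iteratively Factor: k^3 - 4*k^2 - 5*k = (k)*(k^2 - 4*k - 5) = k*(k + 1)*(k - 5)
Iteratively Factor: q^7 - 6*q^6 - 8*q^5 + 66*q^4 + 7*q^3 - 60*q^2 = (q - 4)*(q^6 - 2*q^5 - 16*q^4 + 2*q^3 + 15*q^2) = (q - 4)*(q + 1)*(q^5 - 3*q^4 - 13*q^3 + 15*q^2) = q*(q - 4)*(q + 1)*(q^4 - 3*q^3 - 13*q^2 + 15*q) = q*(q - 4)*(q + 1)*(q + 3)*(q^3 - 6*q^2 + 5*q) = q*(q - 4)*(q - 1)*(q + 1)*(q + 3)*(q^2 - 5*q) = q*(q - 5)*(q - 4)*(q - 1)*(q + 1)*(q + 3)*(q)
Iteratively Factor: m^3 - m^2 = (m)*(m^2 - m) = m*(m - 1)*(m)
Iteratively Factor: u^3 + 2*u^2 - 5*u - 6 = (u + 1)*(u^2 + u - 6) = (u + 1)*(u + 3)*(u - 2)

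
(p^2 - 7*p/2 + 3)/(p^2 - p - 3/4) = 2*(p - 2)/(2*p + 1)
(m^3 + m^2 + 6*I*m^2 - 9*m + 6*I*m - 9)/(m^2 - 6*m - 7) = (m^2 + 6*I*m - 9)/(m - 7)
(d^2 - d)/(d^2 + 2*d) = (d - 1)/(d + 2)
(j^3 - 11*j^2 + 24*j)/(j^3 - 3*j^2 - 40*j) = (j - 3)/(j + 5)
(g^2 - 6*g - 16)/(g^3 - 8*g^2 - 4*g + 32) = 1/(g - 2)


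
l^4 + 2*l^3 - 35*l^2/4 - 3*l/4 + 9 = (l - 3/2)^2*(l + 1)*(l + 4)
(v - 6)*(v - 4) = v^2 - 10*v + 24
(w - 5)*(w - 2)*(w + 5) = w^3 - 2*w^2 - 25*w + 50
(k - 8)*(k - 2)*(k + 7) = k^3 - 3*k^2 - 54*k + 112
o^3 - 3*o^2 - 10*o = o*(o - 5)*(o + 2)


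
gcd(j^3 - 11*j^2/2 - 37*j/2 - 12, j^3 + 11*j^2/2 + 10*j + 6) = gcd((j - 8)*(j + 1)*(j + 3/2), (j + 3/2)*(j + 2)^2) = j + 3/2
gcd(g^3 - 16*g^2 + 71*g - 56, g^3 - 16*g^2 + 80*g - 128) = g - 8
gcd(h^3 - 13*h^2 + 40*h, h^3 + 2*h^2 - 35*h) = h^2 - 5*h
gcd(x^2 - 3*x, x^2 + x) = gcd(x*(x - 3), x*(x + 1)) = x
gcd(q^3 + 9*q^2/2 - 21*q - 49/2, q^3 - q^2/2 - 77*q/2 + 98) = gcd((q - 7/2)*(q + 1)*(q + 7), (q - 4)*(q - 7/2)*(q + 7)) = q^2 + 7*q/2 - 49/2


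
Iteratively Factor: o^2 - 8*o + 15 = (o - 5)*(o - 3)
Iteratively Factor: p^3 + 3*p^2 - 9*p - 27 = (p + 3)*(p^2 - 9) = (p - 3)*(p + 3)*(p + 3)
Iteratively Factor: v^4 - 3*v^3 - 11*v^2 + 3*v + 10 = (v + 2)*(v^3 - 5*v^2 - v + 5) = (v - 5)*(v + 2)*(v^2 - 1) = (v - 5)*(v + 1)*(v + 2)*(v - 1)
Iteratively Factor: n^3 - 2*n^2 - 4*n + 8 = (n - 2)*(n^2 - 4) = (n - 2)^2*(n + 2)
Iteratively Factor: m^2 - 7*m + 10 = (m - 2)*(m - 5)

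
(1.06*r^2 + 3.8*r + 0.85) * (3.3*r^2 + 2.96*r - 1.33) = 3.498*r^4 + 15.6776*r^3 + 12.6432*r^2 - 2.538*r - 1.1305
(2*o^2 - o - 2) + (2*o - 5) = 2*o^2 + o - 7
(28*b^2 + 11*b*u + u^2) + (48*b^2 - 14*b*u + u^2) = 76*b^2 - 3*b*u + 2*u^2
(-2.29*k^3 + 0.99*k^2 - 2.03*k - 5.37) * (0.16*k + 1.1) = -0.3664*k^4 - 2.3606*k^3 + 0.7642*k^2 - 3.0922*k - 5.907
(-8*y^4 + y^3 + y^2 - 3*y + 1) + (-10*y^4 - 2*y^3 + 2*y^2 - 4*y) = -18*y^4 - y^3 + 3*y^2 - 7*y + 1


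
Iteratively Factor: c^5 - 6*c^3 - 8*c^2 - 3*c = (c + 1)*(c^4 - c^3 - 5*c^2 - 3*c) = (c + 1)^2*(c^3 - 2*c^2 - 3*c) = (c - 3)*(c + 1)^2*(c^2 + c) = c*(c - 3)*(c + 1)^2*(c + 1)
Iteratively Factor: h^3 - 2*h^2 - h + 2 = (h + 1)*(h^2 - 3*h + 2) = (h - 1)*(h + 1)*(h - 2)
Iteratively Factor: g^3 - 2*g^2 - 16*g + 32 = (g - 2)*(g^2 - 16) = (g - 4)*(g - 2)*(g + 4)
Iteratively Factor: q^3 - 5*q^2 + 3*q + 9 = (q - 3)*(q^2 - 2*q - 3) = (q - 3)^2*(q + 1)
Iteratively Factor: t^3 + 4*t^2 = (t)*(t^2 + 4*t) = t*(t + 4)*(t)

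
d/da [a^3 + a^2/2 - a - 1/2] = 3*a^2 + a - 1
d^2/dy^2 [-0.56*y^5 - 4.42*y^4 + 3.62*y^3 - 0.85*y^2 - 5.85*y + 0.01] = -11.2*y^3 - 53.04*y^2 + 21.72*y - 1.7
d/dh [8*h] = 8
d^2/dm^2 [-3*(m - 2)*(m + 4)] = -6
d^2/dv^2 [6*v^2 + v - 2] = 12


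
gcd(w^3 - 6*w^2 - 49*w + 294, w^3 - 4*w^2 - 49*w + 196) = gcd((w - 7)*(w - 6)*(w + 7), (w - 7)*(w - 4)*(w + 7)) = w^2 - 49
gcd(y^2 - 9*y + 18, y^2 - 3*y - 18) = y - 6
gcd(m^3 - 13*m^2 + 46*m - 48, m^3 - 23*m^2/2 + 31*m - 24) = m^2 - 10*m + 16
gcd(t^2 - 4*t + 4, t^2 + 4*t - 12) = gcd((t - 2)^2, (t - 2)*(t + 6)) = t - 2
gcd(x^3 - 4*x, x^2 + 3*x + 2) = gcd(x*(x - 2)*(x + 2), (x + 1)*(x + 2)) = x + 2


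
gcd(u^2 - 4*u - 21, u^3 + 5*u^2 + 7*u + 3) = u + 3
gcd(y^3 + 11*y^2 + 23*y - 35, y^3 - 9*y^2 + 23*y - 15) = y - 1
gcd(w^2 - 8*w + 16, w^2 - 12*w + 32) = w - 4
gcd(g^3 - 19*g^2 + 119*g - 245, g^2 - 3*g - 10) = g - 5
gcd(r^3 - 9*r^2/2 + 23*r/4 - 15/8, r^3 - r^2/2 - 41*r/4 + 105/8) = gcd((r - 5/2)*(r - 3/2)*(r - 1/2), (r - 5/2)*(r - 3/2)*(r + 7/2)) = r^2 - 4*r + 15/4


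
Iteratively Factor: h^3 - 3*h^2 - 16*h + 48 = (h - 3)*(h^2 - 16) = (h - 4)*(h - 3)*(h + 4)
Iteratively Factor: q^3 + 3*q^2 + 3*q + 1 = (q + 1)*(q^2 + 2*q + 1) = (q + 1)^2*(q + 1)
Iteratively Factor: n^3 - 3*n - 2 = (n + 1)*(n^2 - n - 2) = (n - 2)*(n + 1)*(n + 1)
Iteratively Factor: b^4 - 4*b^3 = (b)*(b^3 - 4*b^2) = b*(b - 4)*(b^2) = b^2*(b - 4)*(b)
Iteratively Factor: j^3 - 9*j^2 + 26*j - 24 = (j - 4)*(j^2 - 5*j + 6) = (j - 4)*(j - 3)*(j - 2)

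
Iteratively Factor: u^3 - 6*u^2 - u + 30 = (u - 3)*(u^2 - 3*u - 10) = (u - 3)*(u + 2)*(u - 5)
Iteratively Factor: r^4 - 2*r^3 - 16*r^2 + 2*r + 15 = (r + 3)*(r^3 - 5*r^2 - r + 5) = (r + 1)*(r + 3)*(r^2 - 6*r + 5) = (r - 5)*(r + 1)*(r + 3)*(r - 1)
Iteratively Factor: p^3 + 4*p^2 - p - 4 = (p + 1)*(p^2 + 3*p - 4) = (p + 1)*(p + 4)*(p - 1)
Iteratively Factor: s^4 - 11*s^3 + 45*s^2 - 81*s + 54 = (s - 3)*(s^3 - 8*s^2 + 21*s - 18) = (s - 3)*(s - 2)*(s^2 - 6*s + 9) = (s - 3)^2*(s - 2)*(s - 3)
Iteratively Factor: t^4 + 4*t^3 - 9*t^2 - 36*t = (t + 4)*(t^3 - 9*t) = (t - 3)*(t + 4)*(t^2 + 3*t) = (t - 3)*(t + 3)*(t + 4)*(t)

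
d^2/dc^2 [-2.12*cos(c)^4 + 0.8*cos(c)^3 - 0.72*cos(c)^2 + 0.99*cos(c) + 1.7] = 33.92*cos(c)^4 - 7.2*cos(c)^3 - 22.56*cos(c)^2 + 3.81*cos(c) - 1.44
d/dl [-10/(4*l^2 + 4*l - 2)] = 10*(2*l + 1)/(2*l^2 + 2*l - 1)^2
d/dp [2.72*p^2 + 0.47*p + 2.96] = 5.44*p + 0.47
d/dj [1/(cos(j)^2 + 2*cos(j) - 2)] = 2*(cos(j) + 1)*sin(j)/(cos(j)^2 + 2*cos(j) - 2)^2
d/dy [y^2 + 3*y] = 2*y + 3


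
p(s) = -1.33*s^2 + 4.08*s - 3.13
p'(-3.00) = 12.06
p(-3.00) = -27.34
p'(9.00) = -19.86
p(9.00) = -74.14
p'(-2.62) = 11.05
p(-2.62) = -22.95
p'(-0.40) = 5.14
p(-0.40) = -4.97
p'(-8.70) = 27.22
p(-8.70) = -139.29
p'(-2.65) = 11.13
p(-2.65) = -23.28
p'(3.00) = -3.90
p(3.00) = -2.86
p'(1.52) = 0.04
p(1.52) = -0.00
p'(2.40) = -2.30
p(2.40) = -1.00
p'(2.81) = -3.39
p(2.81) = -2.17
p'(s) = 4.08 - 2.66*s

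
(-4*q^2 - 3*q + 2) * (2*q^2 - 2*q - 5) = -8*q^4 + 2*q^3 + 30*q^2 + 11*q - 10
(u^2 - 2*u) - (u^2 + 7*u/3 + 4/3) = -13*u/3 - 4/3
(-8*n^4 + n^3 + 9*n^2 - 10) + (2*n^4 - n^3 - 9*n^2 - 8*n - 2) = -6*n^4 - 8*n - 12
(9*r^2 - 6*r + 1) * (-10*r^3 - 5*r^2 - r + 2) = -90*r^5 + 15*r^4 + 11*r^3 + 19*r^2 - 13*r + 2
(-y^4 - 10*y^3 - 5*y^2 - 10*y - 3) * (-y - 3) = y^5 + 13*y^4 + 35*y^3 + 25*y^2 + 33*y + 9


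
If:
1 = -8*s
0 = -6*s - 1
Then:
No Solution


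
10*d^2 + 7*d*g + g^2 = (2*d + g)*(5*d + g)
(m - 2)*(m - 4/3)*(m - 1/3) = m^3 - 11*m^2/3 + 34*m/9 - 8/9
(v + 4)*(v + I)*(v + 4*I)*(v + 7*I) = v^4 + 4*v^3 + 12*I*v^3 - 39*v^2 + 48*I*v^2 - 156*v - 28*I*v - 112*I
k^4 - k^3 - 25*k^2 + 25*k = k*(k - 5)*(k - 1)*(k + 5)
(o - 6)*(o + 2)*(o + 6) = o^3 + 2*o^2 - 36*o - 72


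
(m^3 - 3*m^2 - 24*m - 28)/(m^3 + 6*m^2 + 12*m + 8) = (m - 7)/(m + 2)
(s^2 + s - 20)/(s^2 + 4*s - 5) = (s - 4)/(s - 1)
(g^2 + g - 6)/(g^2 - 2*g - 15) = (g - 2)/(g - 5)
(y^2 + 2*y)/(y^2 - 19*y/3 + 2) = 3*y*(y + 2)/(3*y^2 - 19*y + 6)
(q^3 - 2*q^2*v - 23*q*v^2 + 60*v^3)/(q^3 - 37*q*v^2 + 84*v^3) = (q + 5*v)/(q + 7*v)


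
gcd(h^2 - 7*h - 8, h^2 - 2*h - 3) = h + 1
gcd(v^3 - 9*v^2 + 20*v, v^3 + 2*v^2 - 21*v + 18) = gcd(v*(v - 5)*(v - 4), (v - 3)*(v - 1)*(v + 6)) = 1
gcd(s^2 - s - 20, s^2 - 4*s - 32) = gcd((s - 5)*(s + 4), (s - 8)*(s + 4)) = s + 4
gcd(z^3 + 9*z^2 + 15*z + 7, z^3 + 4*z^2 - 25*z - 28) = z^2 + 8*z + 7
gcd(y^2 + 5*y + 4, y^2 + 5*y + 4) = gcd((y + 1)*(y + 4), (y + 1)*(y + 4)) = y^2 + 5*y + 4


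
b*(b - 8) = b^2 - 8*b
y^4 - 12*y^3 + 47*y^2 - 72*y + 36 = (y - 6)*(y - 3)*(y - 2)*(y - 1)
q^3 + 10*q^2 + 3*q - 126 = (q - 3)*(q + 6)*(q + 7)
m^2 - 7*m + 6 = (m - 6)*(m - 1)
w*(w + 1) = w^2 + w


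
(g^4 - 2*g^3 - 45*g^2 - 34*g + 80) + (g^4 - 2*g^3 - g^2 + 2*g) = 2*g^4 - 4*g^3 - 46*g^2 - 32*g + 80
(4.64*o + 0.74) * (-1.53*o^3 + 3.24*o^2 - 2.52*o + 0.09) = -7.0992*o^4 + 13.9014*o^3 - 9.2952*o^2 - 1.4472*o + 0.0666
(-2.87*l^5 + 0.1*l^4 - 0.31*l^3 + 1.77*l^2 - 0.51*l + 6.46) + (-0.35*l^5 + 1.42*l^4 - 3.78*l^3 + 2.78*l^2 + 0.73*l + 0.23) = -3.22*l^5 + 1.52*l^4 - 4.09*l^3 + 4.55*l^2 + 0.22*l + 6.69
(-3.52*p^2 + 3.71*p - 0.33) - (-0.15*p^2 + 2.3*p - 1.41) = -3.37*p^2 + 1.41*p + 1.08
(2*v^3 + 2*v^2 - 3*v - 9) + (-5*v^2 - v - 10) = 2*v^3 - 3*v^2 - 4*v - 19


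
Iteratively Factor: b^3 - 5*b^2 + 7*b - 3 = (b - 1)*(b^2 - 4*b + 3) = (b - 1)^2*(b - 3)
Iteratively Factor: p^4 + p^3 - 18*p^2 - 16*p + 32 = (p + 4)*(p^3 - 3*p^2 - 6*p + 8) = (p + 2)*(p + 4)*(p^2 - 5*p + 4) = (p - 4)*(p + 2)*(p + 4)*(p - 1)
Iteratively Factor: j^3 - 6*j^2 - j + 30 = (j + 2)*(j^2 - 8*j + 15) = (j - 3)*(j + 2)*(j - 5)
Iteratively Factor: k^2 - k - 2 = (k + 1)*(k - 2)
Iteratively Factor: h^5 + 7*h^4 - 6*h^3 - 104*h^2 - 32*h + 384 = (h - 3)*(h^4 + 10*h^3 + 24*h^2 - 32*h - 128) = (h - 3)*(h + 4)*(h^3 + 6*h^2 - 32) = (h - 3)*(h - 2)*(h + 4)*(h^2 + 8*h + 16) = (h - 3)*(h - 2)*(h + 4)^2*(h + 4)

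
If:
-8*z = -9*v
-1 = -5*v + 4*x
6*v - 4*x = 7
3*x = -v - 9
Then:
No Solution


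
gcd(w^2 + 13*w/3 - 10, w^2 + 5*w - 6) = w + 6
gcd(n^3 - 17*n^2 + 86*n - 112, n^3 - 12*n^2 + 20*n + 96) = n - 8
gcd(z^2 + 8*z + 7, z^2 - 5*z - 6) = z + 1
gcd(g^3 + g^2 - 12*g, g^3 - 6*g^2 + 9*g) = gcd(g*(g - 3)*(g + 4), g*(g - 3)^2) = g^2 - 3*g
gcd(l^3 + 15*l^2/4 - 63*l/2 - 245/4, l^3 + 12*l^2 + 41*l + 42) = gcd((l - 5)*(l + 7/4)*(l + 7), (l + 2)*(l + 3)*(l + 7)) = l + 7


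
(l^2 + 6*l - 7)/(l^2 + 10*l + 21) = (l - 1)/(l + 3)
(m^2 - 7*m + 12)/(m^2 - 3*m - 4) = (m - 3)/(m + 1)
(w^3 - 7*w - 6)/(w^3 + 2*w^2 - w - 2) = (w - 3)/(w - 1)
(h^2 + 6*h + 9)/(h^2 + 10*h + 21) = (h + 3)/(h + 7)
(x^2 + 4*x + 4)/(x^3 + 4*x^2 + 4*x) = 1/x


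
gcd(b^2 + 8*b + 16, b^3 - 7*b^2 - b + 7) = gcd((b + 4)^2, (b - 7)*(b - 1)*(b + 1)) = 1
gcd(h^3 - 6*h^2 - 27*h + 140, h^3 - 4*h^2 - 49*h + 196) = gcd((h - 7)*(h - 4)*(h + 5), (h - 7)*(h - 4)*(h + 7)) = h^2 - 11*h + 28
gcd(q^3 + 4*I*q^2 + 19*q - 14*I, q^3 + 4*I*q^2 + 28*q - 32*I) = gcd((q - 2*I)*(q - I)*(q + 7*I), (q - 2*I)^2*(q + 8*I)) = q - 2*I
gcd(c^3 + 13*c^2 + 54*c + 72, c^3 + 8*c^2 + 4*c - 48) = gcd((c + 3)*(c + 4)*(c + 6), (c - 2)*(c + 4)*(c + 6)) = c^2 + 10*c + 24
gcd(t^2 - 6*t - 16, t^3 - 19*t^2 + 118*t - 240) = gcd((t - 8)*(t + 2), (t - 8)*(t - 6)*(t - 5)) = t - 8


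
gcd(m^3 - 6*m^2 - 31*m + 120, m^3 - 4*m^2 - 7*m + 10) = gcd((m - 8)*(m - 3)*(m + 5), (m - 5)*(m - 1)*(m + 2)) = 1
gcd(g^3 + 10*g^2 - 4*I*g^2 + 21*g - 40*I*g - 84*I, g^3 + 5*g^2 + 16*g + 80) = g - 4*I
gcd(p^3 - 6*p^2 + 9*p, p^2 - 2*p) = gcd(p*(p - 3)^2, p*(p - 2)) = p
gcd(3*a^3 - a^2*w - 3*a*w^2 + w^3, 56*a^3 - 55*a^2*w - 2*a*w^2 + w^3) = -a + w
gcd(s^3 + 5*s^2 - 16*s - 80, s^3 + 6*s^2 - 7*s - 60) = s^2 + 9*s + 20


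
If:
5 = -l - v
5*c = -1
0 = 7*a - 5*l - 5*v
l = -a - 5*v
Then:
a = -25/7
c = -1/5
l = -50/7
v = 15/7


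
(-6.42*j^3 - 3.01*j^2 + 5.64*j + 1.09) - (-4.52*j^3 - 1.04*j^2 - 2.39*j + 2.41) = -1.9*j^3 - 1.97*j^2 + 8.03*j - 1.32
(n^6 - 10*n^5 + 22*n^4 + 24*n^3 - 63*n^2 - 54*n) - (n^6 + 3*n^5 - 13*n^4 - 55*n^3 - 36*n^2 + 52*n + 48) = -13*n^5 + 35*n^4 + 79*n^3 - 27*n^2 - 106*n - 48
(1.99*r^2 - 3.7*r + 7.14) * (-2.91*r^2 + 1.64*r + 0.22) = -5.7909*r^4 + 14.0306*r^3 - 26.4076*r^2 + 10.8956*r + 1.5708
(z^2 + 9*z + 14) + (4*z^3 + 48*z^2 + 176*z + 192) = 4*z^3 + 49*z^2 + 185*z + 206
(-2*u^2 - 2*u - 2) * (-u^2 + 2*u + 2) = 2*u^4 - 2*u^3 - 6*u^2 - 8*u - 4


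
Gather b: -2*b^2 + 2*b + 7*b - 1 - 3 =-2*b^2 + 9*b - 4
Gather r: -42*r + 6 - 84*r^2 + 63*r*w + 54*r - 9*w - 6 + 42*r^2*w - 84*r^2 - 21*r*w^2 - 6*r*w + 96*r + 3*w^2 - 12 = r^2*(42*w - 168) + r*(-21*w^2 + 57*w + 108) + 3*w^2 - 9*w - 12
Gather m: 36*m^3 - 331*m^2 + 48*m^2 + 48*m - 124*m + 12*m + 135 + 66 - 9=36*m^3 - 283*m^2 - 64*m + 192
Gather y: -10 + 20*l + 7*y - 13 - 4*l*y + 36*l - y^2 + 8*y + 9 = 56*l - y^2 + y*(15 - 4*l) - 14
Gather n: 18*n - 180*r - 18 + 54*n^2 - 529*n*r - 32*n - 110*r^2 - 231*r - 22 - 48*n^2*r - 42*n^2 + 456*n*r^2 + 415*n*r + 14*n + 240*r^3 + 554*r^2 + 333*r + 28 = n^2*(12 - 48*r) + n*(456*r^2 - 114*r) + 240*r^3 + 444*r^2 - 78*r - 12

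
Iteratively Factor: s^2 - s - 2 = (s - 2)*(s + 1)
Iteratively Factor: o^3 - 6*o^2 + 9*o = (o - 3)*(o^2 - 3*o) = o*(o - 3)*(o - 3)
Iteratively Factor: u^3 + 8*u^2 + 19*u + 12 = (u + 3)*(u^2 + 5*u + 4) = (u + 3)*(u + 4)*(u + 1)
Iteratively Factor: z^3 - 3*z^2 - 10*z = (z + 2)*(z^2 - 5*z) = (z - 5)*(z + 2)*(z)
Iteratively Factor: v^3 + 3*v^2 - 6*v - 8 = (v + 4)*(v^2 - v - 2) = (v - 2)*(v + 4)*(v + 1)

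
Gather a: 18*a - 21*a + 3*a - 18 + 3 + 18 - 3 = 0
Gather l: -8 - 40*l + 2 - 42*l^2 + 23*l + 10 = -42*l^2 - 17*l + 4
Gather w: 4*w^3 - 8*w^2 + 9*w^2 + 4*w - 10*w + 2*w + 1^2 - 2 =4*w^3 + w^2 - 4*w - 1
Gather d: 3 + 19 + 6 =28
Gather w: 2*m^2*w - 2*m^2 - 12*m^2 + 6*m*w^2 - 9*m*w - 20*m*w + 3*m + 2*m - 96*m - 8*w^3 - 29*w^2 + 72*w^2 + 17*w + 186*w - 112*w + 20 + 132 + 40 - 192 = -14*m^2 - 91*m - 8*w^3 + w^2*(6*m + 43) + w*(2*m^2 - 29*m + 91)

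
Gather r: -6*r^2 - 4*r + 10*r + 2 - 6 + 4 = -6*r^2 + 6*r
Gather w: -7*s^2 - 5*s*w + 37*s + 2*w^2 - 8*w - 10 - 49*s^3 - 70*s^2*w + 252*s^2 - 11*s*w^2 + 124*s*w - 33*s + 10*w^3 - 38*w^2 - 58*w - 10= -49*s^3 + 245*s^2 + 4*s + 10*w^3 + w^2*(-11*s - 36) + w*(-70*s^2 + 119*s - 66) - 20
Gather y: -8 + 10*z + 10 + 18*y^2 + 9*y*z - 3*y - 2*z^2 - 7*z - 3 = 18*y^2 + y*(9*z - 3) - 2*z^2 + 3*z - 1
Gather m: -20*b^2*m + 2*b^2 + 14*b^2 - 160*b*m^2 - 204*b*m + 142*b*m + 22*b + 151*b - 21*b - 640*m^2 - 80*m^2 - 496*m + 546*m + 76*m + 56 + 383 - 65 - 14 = 16*b^2 + 152*b + m^2*(-160*b - 720) + m*(-20*b^2 - 62*b + 126) + 360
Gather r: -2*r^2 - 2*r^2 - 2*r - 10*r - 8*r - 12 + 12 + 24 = -4*r^2 - 20*r + 24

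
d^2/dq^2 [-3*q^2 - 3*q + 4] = -6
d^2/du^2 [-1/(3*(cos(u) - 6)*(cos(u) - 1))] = (4*sin(u)^4 - 27*sin(u)^2 + 273*cos(u)/4 - 21*cos(3*u)/4 - 63)/(3*(cos(u) - 6)^3*(cos(u) - 1)^3)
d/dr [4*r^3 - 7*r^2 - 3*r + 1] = 12*r^2 - 14*r - 3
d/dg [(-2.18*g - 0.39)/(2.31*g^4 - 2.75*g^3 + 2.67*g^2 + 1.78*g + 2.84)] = (15.1074*g^4 - 8.3864*g^3 + 2.6031*g^2 + 2.0826*g - 5.497)/(5.3361*g^8 - 12.705*g^7 + 19.8979*g^6 - 6.4614*g^5 + 10.4597*g^4 - 6.1148*g^3 + 18.334*g^2 + 10.1104*g + 8.0656)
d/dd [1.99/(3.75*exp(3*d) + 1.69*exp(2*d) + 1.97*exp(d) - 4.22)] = (-22.3875*exp(2*d) - 6.7262*exp(d) - 3.9203)*exp(d)/(3.75*exp(3*d) + 1.69*exp(2*d) + 1.97*exp(d) - 4.22)^2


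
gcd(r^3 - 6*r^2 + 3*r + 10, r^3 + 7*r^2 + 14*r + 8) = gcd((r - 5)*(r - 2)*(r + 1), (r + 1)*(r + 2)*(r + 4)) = r + 1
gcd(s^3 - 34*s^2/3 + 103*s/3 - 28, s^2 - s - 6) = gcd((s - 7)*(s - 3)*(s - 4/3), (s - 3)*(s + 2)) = s - 3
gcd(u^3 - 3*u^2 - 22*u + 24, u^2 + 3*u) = 1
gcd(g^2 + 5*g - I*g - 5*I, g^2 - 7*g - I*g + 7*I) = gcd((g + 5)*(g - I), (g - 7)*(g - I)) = g - I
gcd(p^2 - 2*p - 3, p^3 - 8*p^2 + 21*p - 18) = p - 3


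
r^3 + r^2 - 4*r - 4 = (r - 2)*(r + 1)*(r + 2)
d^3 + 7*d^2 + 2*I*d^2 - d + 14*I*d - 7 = (d + 7)*(d + I)^2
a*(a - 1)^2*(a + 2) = a^4 - 3*a^2 + 2*a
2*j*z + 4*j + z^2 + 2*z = (2*j + z)*(z + 2)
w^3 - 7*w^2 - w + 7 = (w - 7)*(w - 1)*(w + 1)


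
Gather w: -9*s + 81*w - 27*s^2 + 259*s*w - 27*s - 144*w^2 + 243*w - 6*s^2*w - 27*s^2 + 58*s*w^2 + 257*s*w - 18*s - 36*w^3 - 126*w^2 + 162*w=-54*s^2 - 54*s - 36*w^3 + w^2*(58*s - 270) + w*(-6*s^2 + 516*s + 486)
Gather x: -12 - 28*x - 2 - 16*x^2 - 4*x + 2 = -16*x^2 - 32*x - 12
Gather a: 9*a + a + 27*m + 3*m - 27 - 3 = 10*a + 30*m - 30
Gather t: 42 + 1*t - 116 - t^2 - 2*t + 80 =-t^2 - t + 6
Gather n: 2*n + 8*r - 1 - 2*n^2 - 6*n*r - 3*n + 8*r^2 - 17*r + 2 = -2*n^2 + n*(-6*r - 1) + 8*r^2 - 9*r + 1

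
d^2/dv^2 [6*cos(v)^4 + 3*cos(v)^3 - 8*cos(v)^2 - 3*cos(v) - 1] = 3*cos(v)/4 - 24*cos(2*v)^2 + 4*cos(2*v) - 27*cos(3*v)/4 + 12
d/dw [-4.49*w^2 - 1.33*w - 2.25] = -8.98*w - 1.33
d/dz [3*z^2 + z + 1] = 6*z + 1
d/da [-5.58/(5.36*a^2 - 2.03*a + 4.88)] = (59.8176*a - 11.3274)/(5.36*a^2 - 2.03*a + 4.88)^2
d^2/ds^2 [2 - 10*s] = 0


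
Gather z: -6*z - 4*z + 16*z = 6*z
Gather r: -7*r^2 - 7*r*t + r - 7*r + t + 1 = -7*r^2 + r*(-7*t - 6) + t + 1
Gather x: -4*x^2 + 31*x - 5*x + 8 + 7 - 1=-4*x^2 + 26*x + 14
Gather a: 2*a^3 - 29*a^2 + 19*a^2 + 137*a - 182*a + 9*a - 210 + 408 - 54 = 2*a^3 - 10*a^2 - 36*a + 144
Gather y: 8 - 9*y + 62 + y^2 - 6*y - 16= y^2 - 15*y + 54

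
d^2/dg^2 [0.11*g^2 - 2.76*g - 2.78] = 0.220000000000000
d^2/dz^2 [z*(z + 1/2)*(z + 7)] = 6*z + 15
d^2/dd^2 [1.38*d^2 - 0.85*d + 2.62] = 2.76000000000000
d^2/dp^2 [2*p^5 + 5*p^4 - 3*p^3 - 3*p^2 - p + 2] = 40*p^3 + 60*p^2 - 18*p - 6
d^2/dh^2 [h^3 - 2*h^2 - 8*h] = 6*h - 4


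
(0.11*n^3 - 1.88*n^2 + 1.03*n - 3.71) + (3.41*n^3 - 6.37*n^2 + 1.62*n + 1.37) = 3.52*n^3 - 8.25*n^2 + 2.65*n - 2.34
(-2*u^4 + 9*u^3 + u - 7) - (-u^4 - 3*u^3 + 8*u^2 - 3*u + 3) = -u^4 + 12*u^3 - 8*u^2 + 4*u - 10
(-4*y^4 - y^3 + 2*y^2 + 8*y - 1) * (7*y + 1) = -28*y^5 - 11*y^4 + 13*y^3 + 58*y^2 + y - 1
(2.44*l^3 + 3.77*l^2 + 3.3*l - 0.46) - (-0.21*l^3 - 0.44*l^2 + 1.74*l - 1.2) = 2.65*l^3 + 4.21*l^2 + 1.56*l + 0.74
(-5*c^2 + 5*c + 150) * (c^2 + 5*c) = -5*c^4 - 20*c^3 + 175*c^2 + 750*c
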